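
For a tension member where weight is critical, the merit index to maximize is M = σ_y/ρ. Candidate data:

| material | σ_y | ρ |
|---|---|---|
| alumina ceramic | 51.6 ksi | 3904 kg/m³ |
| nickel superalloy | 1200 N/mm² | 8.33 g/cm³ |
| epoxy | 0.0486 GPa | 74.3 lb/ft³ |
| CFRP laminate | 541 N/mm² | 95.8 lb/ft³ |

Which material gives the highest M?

Putting every candidate on a common basis:
  alumina ceramic: σ_y = 355.8 MPa, ρ = 3904 kg/m³
  nickel superalloy: σ_y = 1200 MPa, ρ = 8330 kg/m³
  epoxy: σ_y = 48.60 MPa, ρ = 1190 kg/m³
  CFRP laminate: σ_y = 541.0 MPa, ρ = 1535 kg/m³
  CFRP laminate: M = 353 kN·m/kg
  nickel superalloy: M = 144 kN·m/kg
  alumina ceramic: M = 91.1 kN·m/kg
  epoxy: M = 40.8 kN·m/kg
The maximum is for CFRP laminate.

CFRP laminate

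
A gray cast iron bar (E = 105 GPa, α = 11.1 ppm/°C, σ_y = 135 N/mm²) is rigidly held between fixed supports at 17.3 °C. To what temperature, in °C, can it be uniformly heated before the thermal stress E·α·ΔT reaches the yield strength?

σ_y = 135 N/mm² = 135.0 MPa.
E·α·ΔT = 135.0 MPa ⇒ ΔT = 135.0 / (105.0×10³ × 11.1×10⁻⁶) = 115.8 K.
T = 17.3 + 115.8 = 133.1 °C.

133 °C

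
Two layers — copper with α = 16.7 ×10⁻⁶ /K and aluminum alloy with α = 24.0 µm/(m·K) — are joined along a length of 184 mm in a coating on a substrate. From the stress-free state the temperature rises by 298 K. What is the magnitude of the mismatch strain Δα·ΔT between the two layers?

2.18×10⁻³

Δα = |16.7 − 24.0|×10⁻⁶/K = 7.30×10⁻⁶/K.
Mismatch strain = Δα·ΔT = 7.30×10⁻⁶ × 298.0 = 2.18×10⁻³.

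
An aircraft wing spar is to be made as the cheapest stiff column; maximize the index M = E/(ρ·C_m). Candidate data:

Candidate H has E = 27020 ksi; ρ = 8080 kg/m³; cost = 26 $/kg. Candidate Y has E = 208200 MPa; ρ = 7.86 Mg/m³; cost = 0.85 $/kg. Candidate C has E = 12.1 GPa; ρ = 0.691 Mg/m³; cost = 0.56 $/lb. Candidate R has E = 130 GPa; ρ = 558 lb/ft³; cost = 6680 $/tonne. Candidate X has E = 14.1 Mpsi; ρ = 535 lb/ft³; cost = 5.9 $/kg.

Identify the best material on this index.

Putting every candidate on a common basis:
  candidate H: E = 186.3 GPa, ρ = 8080 kg/m³, cost = 26.00 $/kg
  candidate Y: E = 208.2 GPa, ρ = 7860 kg/m³, cost = 0.8500 $/kg
  candidate C: E = 12.10 GPa, ρ = 691.0 kg/m³, cost = 1.235 $/kg
  candidate R: E = 130.0 GPa, ρ = 8938 kg/m³, cost = 6.680 $/kg
  candidate X: E = 97.22 GPa, ρ = 8570 kg/m³, cost = 5.900 $/kg
  candidate Y: M = 31.2 MN·m per $
  candidate C: M = 14.2 MN·m per $
  candidate R: M = 2.18 MN·m per $
  candidate X: M = 1.92 MN·m per $
  candidate H: M = 0.887 MN·m per $
Candidate Y ranks first.

candidate Y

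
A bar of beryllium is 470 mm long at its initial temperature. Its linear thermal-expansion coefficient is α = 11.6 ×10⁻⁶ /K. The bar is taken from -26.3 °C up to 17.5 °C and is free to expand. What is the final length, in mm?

470.24 mm

ΔT = 17.5 − (-26.3) = 43.80 K.
ΔL = α·L₀·ΔT = 11.6×10⁻⁶ × 470 mm × 43.80 K = 0.239 mm.
L = L₀ + ΔL = 470 + 0.239 = 470.24 mm.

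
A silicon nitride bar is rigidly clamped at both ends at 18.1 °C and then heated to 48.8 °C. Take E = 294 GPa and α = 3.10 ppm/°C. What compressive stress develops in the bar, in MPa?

ΔT = 30.70 K. Constrained thermal stress σ = E·α·ΔT = 294.0×10³ MPa × 3.10×10⁻⁶ × 30.70 = 28.0 MPa (compressive).

28.0 MPa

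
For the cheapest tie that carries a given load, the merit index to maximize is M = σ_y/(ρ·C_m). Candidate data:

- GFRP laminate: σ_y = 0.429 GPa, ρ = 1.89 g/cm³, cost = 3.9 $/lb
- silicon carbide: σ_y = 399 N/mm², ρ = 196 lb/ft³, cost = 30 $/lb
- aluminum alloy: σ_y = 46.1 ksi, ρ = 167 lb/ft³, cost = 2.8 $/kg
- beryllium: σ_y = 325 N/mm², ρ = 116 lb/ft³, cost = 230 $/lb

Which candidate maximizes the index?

Normalizing units and computing the index:
  GFRP laminate: σ_y = 429.0 MPa, ρ = 1890 kg/m³, cost = 8.598 $/kg
  silicon carbide: σ_y = 399.0 MPa, ρ = 3140 kg/m³, cost = 66.14 $/kg
  aluminum alloy: σ_y = 317.8 MPa, ρ = 2675 kg/m³, cost = 2.800 $/kg
  beryllium: σ_y = 325.0 MPa, ρ = 1858 kg/m³, cost = 507.1 $/kg
  aluminum alloy: M = 42.4 kN·m per $
  GFRP laminate: M = 26.4 kN·m per $
  silicon carbide: M = 1.92 kN·m per $
  beryllium: M = 0.345 kN·m per $
Highest index: aluminum alloy.

aluminum alloy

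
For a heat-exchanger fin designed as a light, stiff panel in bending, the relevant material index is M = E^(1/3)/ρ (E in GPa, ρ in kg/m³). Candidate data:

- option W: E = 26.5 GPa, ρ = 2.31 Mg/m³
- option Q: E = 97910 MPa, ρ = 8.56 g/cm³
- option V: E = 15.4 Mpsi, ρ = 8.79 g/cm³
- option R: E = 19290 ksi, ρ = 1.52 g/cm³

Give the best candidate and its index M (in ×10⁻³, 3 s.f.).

Normalizing units and computing the index:
  option W: E = 26.50 GPa, ρ = 2310 kg/m³
  option Q: E = 97.91 GPa, ρ = 8560 kg/m³
  option V: E = 106.2 GPa, ρ = 8790 kg/m³
  option R: E = 133.0 GPa, ρ = 1520 kg/m³
  option R: M = 3.36×10⁻³
  option W: M = 1.29×10⁻³
  option V: M = 0.539×10⁻³
  option Q: M = 0.538×10⁻³
Option R ranks first.

option R, M = 3.36×10⁻³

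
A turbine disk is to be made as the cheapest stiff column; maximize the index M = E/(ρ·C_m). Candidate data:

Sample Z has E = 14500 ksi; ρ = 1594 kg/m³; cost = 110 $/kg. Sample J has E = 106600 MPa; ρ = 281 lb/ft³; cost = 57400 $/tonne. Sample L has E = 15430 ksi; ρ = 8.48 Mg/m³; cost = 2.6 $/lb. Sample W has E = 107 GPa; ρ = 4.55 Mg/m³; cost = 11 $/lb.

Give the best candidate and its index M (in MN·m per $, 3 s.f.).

Putting every candidate on a common basis:
  sample Z: E = 99.97 GPa, ρ = 1594 kg/m³, cost = 110.0 $/kg
  sample J: E = 106.6 GPa, ρ = 4501 kg/m³, cost = 57.40 $/kg
  sample L: E = 106.4 GPa, ρ = 8480 kg/m³, cost = 5.732 $/kg
  sample W: E = 107.0 GPa, ρ = 4550 kg/m³, cost = 24.25 $/kg
  sample L: M = 2.19 MN·m per $
  sample W: M = 0.970 MN·m per $
  sample Z: M = 0.570 MN·m per $
  sample J: M = 0.413 MN·m per $
Sample L ranks first.

sample L, M = 2.19 MN·m per $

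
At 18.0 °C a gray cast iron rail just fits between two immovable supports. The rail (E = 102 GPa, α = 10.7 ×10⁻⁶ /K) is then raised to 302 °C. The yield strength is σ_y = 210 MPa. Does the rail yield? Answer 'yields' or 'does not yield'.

ΔT = 284.0 K. Constrained thermal stress σ = E·α·ΔT = 102.0×10³ MPa × 10.7×10⁻⁶ × 284.0 = 310 MPa (compressive).
Compare to σ_y = 210 MPa: σ ≥ σ_y, so it yields.

yields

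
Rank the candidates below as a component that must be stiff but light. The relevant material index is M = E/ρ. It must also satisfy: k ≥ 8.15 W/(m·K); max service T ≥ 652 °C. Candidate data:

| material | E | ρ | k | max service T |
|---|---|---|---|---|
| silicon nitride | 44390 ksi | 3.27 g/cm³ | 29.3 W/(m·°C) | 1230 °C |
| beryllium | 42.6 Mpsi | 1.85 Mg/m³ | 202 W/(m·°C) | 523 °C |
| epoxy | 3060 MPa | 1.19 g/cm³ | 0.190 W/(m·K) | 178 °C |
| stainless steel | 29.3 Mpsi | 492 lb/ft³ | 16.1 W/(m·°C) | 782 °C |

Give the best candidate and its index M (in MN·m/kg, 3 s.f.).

silicon nitride, M = 93.6 MN·m/kg

Screen on constraints: k ≥ 8.15 W/(m·K); max service T ≥ 652 °C. Survivors: silicon nitride, stainless steel.
In SI units:
  silicon nitride: E = 306.1 GPa, ρ = 3270 kg/m³
  stainless steel: E = 202.0 GPa, ρ = 7881 kg/m³
  silicon nitride: M = 93.6 MN·m/kg
  stainless steel: M = 25.6 MN·m/kg
Silicon nitride has the largest M.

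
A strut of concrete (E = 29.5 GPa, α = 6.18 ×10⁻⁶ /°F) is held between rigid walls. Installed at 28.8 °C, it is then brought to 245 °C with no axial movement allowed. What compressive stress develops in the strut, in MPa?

70.9 MPa

α = 6.18×10⁻⁶/°F × 9/5 = 11.1×10⁻⁶/K.
ΔT = 216.2 K. Constrained thermal stress σ = E·α·ΔT = 29.50×10³ MPa × 11.1×10⁻⁶ × 216.2 = 70.9 MPa (compressive).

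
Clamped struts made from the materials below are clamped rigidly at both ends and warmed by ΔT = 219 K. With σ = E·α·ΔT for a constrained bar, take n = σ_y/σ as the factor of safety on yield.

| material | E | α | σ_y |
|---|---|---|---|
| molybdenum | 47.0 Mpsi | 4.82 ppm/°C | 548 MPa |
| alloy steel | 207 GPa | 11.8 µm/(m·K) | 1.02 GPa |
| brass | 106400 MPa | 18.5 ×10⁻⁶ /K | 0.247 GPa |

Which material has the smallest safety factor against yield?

With everything in SI (GPa, ×10⁻⁶/K, MPa):
  molybdenum: E = 324.1, α = 4.82, σ_y = 548.0 → σ = 342 MPa, n = 1.60
  alloy steel: E = 207.0, α = 11.8, σ_y = 1020 → σ = 535 MPa, n = 1.91
  brass: E = 106.4, α = 18.5, σ_y = 247.0 → σ = 431 MPa, n = 0.573
The minimum is brass at n = 0.573.

brass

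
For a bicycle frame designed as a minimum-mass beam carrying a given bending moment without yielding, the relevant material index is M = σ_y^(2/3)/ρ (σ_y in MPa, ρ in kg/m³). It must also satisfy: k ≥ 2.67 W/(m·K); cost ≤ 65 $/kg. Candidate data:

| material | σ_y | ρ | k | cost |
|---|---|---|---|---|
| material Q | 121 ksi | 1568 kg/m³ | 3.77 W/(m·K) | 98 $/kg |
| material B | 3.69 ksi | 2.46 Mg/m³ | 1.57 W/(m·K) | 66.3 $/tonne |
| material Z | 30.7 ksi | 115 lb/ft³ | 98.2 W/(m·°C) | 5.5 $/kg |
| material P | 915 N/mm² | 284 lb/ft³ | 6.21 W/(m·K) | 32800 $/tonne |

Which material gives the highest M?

material P

Screen on constraints: k ≥ 2.67 W/(m·K); cost ≤ 65 $/kg. Survivors: material Z, material P.
Putting every candidate on a common basis:
  material Z: σ_y = 211.7 MPa, ρ = 1842 kg/m³
  material P: σ_y = 915.0 MPa, ρ = 4549 kg/m³
  material P: M = 20.7×10⁻³
  material Z: M = 19.3×10⁻³
Material P ranks first.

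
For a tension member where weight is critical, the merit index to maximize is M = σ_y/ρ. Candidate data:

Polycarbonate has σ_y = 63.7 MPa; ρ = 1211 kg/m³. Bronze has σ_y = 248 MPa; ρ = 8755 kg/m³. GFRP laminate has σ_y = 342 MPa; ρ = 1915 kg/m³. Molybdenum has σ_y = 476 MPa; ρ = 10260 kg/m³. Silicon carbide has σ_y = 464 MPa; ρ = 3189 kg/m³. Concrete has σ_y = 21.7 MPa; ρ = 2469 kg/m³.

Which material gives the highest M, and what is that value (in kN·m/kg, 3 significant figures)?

GFRP laminate, M = 179 kN·m/kg

Computing M directly (units already consistent):
  GFRP laminate: M = 179 kN·m/kg
  silicon carbide: M = 146 kN·m/kg
  polycarbonate: M = 52.6 kN·m/kg
  molybdenum: M = 46.4 kN·m/kg
  bronze: M = 28.3 kN·m/kg
  concrete: M = 8.79 kN·m/kg
The maximum is for GFRP laminate.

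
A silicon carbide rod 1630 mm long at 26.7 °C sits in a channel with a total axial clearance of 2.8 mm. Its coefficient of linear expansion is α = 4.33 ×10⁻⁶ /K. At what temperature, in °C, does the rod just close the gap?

423 °C

α·L₀·ΔT = 2.8 mm ⇒ ΔT = 2.8 / (4.33×10⁻⁶ × 1630.0) = 396.7 K.
T = 26.7 + 396.7 = 423.4 °C.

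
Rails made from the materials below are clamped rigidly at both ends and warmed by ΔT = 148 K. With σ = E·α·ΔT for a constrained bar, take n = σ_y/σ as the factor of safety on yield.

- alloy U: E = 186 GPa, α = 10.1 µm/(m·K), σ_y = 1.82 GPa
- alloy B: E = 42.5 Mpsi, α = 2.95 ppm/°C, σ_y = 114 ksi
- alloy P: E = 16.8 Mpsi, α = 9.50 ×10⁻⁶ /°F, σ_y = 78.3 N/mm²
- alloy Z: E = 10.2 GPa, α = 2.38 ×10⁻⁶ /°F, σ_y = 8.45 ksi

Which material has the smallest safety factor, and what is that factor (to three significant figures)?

alloy P, n = 0.267

With everything in SI (GPa, ×10⁻⁶/K, MPa):
  alloy U: E = 186.0, α = 10.1, σ_y = 1820 → σ = 278 MPa, n = 6.55
  alloy B: E = 293.0, α = 2.95, σ_y = 786.0 → σ = 128 MPa, n = 6.14
  alloy P: E = 115.8, α = 17.1, σ_y = 78.30 → σ = 293 MPa, n = 0.267
  alloy Z: E = 10.20, α = 4.28, σ_y = 58.26 → σ = 6.47 MPa, n = 9.01
Smallest n: alloy P with n = 0.267.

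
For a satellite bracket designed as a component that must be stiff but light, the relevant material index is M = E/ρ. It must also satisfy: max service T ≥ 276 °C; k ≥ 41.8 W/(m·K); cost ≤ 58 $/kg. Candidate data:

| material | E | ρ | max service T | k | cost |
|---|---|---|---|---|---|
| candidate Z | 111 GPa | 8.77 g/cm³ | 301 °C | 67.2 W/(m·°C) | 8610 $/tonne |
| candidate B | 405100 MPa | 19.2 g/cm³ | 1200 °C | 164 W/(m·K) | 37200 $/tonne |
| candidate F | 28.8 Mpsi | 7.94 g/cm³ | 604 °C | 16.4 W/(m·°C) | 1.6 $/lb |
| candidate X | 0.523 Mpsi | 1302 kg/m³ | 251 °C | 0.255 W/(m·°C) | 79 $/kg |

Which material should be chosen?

Screen on constraints: max service T ≥ 276 °C; k ≥ 41.8 W/(m·K); cost ≤ 58 $/kg. Survivors: candidate Z, candidate B.
Normalizing units and computing the index:
  candidate Z: E = 111.0 GPa, ρ = 8770 kg/m³
  candidate B: E = 405.1 GPa, ρ = 19200 kg/m³
  candidate B: M = 21.1 MN·m/kg
  candidate Z: M = 12.7 MN·m/kg
Highest index: candidate B.

candidate B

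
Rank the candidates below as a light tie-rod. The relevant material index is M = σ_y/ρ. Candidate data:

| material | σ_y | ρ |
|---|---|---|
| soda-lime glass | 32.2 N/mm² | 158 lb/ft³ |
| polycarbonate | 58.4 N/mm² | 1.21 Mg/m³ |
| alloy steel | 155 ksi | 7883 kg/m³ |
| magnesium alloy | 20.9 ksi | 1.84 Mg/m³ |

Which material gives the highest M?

Normalizing units and computing the index:
  soda-lime glass: σ_y = 32.20 MPa, ρ = 2531 kg/m³
  polycarbonate: σ_y = 58.40 MPa, ρ = 1210 kg/m³
  alloy steel: σ_y = 1069 MPa, ρ = 7883 kg/m³
  magnesium alloy: σ_y = 144.1 MPa, ρ = 1840 kg/m³
  alloy steel: M = 136 kN·m/kg
  magnesium alloy: M = 78.3 kN·m/kg
  polycarbonate: M = 48.3 kN·m/kg
  soda-lime glass: M = 12.7 kN·m/kg
Highest index: alloy steel.

alloy steel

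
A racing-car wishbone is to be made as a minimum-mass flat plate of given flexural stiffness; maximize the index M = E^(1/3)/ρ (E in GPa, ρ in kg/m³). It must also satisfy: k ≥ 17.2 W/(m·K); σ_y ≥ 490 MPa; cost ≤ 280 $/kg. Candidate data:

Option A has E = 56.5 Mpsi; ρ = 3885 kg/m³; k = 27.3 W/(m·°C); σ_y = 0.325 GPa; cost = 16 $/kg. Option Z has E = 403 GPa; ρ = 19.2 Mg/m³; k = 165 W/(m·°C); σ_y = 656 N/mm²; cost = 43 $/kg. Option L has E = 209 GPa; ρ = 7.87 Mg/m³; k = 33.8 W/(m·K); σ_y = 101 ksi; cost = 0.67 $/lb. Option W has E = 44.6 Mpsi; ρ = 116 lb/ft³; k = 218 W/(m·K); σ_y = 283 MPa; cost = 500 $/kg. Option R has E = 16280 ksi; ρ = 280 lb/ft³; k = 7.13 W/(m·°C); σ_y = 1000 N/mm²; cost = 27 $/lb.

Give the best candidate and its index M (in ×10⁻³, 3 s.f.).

Screen on constraints: k ≥ 17.2 W/(m·K); σ_y ≥ 490 MPa; cost ≤ 280 $/kg. Survivors: option Z, option L.
After converting to SI:
  option Z: E = 403.0 GPa, ρ = 19200 kg/m³
  option L: E = 209.0 GPa, ρ = 7870 kg/m³
  option L: M = 0.754×10⁻³
  option Z: M = 0.385×10⁻³
Highest index: option L.

option L, M = 0.754×10⁻³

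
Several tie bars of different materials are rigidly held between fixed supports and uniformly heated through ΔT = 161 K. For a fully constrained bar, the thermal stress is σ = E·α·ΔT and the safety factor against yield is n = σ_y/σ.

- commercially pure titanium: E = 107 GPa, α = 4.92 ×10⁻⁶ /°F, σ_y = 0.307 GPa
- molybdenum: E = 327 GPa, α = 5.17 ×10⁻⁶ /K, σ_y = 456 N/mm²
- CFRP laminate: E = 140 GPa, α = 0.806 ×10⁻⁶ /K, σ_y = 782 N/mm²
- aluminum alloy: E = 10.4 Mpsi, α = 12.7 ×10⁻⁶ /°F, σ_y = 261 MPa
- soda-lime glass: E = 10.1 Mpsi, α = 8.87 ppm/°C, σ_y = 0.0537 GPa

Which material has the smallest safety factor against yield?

In consistent units (E in GPa, α in ×10⁻⁶/K, σ_y in MPa):
  commercially pure titanium: E = 107.0, α = 8.86, σ_y = 307.0 → σ = 153 MPa, n = 2.01
  molybdenum: E = 327.0, α = 5.17, σ_y = 456.0 → σ = 272 MPa, n = 1.68
  CFRP laminate: E = 140.0, α = 0.806, σ_y = 782.0 → σ = 18.2 MPa, n = 43.0
  aluminum alloy: E = 71.71, α = 22.9, σ_y = 261.0 → σ = 264 MPa, n = 0.989
  soda-lime glass: E = 69.64, α = 8.87, σ_y = 53.70 → σ = 99.4 MPa, n = 0.540
The minimum is soda-lime glass at n = 0.540.

soda-lime glass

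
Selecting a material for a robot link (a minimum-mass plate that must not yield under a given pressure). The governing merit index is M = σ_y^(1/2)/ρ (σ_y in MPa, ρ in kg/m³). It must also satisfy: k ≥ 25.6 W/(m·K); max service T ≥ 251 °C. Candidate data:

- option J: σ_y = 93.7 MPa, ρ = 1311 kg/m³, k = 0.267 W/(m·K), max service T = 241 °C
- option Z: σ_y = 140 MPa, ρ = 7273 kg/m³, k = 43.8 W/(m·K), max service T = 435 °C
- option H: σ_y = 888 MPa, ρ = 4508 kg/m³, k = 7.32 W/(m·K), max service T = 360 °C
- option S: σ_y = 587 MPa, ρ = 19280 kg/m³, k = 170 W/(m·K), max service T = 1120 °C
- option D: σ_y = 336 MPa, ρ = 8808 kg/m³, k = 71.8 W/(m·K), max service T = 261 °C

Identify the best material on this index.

option D

Screen on constraints: k ≥ 25.6 W/(m·K); max service T ≥ 251 °C. Survivors: option Z, option S, option D.
Per-candidate index values:
  option D: M = 2.08×10⁻³
  option Z: M = 1.63×10⁻³
  option S: M = 1.26×10⁻³
Option D ranks first.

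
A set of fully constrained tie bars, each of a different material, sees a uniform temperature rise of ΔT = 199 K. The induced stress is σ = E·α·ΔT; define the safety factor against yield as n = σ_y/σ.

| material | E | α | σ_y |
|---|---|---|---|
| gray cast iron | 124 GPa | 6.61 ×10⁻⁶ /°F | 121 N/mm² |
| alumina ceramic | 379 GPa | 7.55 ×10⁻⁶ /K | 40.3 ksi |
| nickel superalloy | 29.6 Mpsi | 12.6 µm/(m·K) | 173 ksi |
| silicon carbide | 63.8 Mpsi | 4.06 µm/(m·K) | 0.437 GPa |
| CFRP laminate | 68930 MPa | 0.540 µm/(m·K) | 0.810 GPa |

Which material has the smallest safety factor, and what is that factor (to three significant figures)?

Per material, after unit conversion:
  gray cast iron: E = 124.0, α = 11.9, σ_y = 121.0 → σ = 294 MPa, n = 0.412
  alumina ceramic: E = 379.0, α = 7.55, σ_y = 277.9 → σ = 569 MPa, n = 0.488
  nickel superalloy: E = 204.1, α = 12.6, σ_y = 1193 → σ = 512 MPa, n = 2.33
  silicon carbide: E = 439.9, α = 4.06, σ_y = 437.0 → σ = 355 MPa, n = 1.23
  CFRP laminate: E = 68.93, α = 0.540, σ_y = 810.0 → σ = 7.41 MPa, n = 109
Smallest n: gray cast iron with n = 0.412.

gray cast iron, n = 0.412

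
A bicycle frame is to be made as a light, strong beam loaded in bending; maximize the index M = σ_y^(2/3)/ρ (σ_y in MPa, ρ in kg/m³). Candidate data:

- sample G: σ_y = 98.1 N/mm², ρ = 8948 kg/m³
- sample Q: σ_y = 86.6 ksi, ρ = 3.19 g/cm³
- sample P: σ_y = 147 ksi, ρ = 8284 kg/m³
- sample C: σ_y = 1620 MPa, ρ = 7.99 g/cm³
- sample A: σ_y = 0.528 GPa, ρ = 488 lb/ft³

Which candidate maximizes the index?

After converting to SI:
  sample G: σ_y = 98.10 MPa, ρ = 8948 kg/m³
  sample Q: σ_y = 597.1 MPa, ρ = 3190 kg/m³
  sample P: σ_y = 1014 MPa, ρ = 8284 kg/m³
  sample C: σ_y = 1620 MPa, ρ = 7990 kg/m³
  sample A: σ_y = 528.0 MPa, ρ = 7817 kg/m³
  sample Q: M = 22.2×10⁻³
  sample C: M = 17.3×10⁻³
  sample P: M = 12.2×10⁻³
  sample A: M = 8.36×10⁻³
  sample G: M = 2.38×10⁻³
Sample Q has the largest M.

sample Q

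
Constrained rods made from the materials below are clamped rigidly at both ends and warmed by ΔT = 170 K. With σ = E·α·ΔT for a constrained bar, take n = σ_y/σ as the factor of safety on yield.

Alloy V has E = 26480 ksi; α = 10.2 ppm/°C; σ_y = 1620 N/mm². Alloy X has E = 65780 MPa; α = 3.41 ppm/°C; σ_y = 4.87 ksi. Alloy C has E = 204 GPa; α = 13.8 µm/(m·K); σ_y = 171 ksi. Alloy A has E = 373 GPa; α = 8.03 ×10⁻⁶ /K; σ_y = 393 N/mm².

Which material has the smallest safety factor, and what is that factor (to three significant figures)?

With everything in SI (GPa, ×10⁻⁶/K, MPa):
  alloy V: E = 182.6, α = 10.2, σ_y = 1620 → σ = 317 MPa, n = 5.12
  alloy X: E = 65.78, α = 3.41, σ_y = 33.58 → σ = 38.1 MPa, n = 0.881
  alloy C: E = 204.0, α = 13.8, σ_y = 1179 → σ = 479 MPa, n = 2.46
  alloy A: E = 373.0, α = 8.03, σ_y = 393.0 → σ = 509 MPa, n = 0.772
Alloy A has the lowest safety factor, n = 0.772.

alloy A, n = 0.772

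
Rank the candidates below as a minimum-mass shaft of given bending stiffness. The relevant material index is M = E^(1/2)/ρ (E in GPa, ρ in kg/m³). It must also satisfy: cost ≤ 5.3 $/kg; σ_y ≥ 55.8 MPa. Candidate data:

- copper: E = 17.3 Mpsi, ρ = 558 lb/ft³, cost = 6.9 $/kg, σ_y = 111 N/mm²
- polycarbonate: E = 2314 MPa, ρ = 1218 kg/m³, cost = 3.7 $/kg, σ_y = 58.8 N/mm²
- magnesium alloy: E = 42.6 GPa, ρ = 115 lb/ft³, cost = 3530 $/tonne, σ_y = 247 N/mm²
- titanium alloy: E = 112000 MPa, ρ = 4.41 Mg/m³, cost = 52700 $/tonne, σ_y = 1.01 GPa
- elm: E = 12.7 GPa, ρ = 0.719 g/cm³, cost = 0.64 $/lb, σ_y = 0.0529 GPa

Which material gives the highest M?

magnesium alloy

Screen on constraints: cost ≤ 5.3 $/kg; σ_y ≥ 55.8 MPa. Survivors: polycarbonate, magnesium alloy.
Putting every candidate on a common basis:
  polycarbonate: E = 2.314 GPa, ρ = 1218 kg/m³
  magnesium alloy: E = 42.60 GPa, ρ = 1842 kg/m³
  magnesium alloy: M = 3.54×10⁻³
  polycarbonate: M = 1.25×10⁻³
Magnesium alloy ranks first.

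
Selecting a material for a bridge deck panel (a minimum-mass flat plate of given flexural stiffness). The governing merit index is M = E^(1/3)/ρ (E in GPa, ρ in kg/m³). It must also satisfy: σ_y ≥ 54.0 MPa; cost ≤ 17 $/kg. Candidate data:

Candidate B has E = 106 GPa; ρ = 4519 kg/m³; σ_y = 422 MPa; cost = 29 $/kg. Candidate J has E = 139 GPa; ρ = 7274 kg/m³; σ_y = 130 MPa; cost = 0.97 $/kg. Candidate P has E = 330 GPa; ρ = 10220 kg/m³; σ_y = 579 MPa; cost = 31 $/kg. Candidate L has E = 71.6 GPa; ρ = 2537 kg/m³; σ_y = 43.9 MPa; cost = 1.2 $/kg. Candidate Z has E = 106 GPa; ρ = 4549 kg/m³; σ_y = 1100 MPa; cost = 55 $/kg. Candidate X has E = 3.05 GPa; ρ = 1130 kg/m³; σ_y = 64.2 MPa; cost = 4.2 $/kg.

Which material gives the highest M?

Screen on constraints: σ_y ≥ 54.0 MPa; cost ≤ 17 $/kg. Survivors: candidate J, candidate X.
Per-candidate index values:
  candidate X: M = 1.28×10⁻³
  candidate J: M = 0.712×10⁻³
Candidate X ranks first.

candidate X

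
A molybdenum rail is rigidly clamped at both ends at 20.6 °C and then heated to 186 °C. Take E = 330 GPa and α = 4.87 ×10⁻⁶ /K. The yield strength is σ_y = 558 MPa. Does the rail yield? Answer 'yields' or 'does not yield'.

ΔT = 165.4 K. Constrained thermal stress σ = E·α·ΔT = 330.0×10³ MPa × 4.87×10⁻⁶ × 165.4 = 266 MPa (compressive).
Compare to σ_y = 558 MPa: σ < σ_y, so it does not yield.

does not yield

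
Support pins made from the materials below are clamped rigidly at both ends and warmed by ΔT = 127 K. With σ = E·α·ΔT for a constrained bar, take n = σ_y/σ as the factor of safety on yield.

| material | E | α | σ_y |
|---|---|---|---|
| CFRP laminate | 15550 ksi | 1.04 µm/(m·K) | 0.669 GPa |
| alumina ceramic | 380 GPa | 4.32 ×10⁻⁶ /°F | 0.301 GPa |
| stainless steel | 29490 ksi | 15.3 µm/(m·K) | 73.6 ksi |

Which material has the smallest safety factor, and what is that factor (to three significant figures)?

alumina ceramic, n = 0.802

In consistent units (E in GPa, α in ×10⁻⁶/K, σ_y in MPa):
  CFRP laminate: E = 107.2, α = 1.04, σ_y = 669.0 → σ = 14.2 MPa, n = 47.2
  alumina ceramic: E = 380.0, α = 7.78, σ_y = 301.0 → σ = 375 MPa, n = 0.802
  stainless steel: E = 203.3, α = 15.3, σ_y = 507.5 → σ = 395 MPa, n = 1.28
Smallest n: alumina ceramic with n = 0.802.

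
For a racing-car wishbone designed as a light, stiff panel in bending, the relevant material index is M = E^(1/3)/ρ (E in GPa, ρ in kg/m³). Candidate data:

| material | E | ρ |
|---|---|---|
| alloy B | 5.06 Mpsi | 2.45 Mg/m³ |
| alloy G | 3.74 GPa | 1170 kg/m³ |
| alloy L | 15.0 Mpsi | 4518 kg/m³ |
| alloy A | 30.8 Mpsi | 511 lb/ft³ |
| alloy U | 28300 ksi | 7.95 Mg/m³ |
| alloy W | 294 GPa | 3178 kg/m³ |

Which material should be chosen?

Convert each candidate to consistent units, then evaluate M:
  alloy B: E = 34.89 GPa, ρ = 2450 kg/m³
  alloy G: E = 3.740 GPa, ρ = 1170 kg/m³
  alloy L: E = 103.4 GPa, ρ = 4518 kg/m³
  alloy A: E = 212.4 GPa, ρ = 8185 kg/m³
  alloy U: E = 195.1 GPa, ρ = 7950 kg/m³
  alloy W: E = 294.0 GPa, ρ = 3178 kg/m³
  alloy W: M = 2.09×10⁻³
  alloy B: M = 1.33×10⁻³
  alloy G: M = 1.33×10⁻³
  alloy L: M = 1.04×10⁻³
  alloy U: M = 0.730×10⁻³
  alloy A: M = 0.729×10⁻³
Alloy W ranks first.

alloy W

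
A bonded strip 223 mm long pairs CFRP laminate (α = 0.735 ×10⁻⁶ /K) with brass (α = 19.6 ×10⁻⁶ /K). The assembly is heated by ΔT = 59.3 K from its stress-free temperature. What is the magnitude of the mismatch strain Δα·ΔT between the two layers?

1.12×10⁻³

Δα = |0.735 − 19.6|×10⁻⁶/K = 18.9×10⁻⁶/K.
Mismatch strain = Δα·ΔT = 18.9×10⁻⁶ × 59.3 = 1.12×10⁻³.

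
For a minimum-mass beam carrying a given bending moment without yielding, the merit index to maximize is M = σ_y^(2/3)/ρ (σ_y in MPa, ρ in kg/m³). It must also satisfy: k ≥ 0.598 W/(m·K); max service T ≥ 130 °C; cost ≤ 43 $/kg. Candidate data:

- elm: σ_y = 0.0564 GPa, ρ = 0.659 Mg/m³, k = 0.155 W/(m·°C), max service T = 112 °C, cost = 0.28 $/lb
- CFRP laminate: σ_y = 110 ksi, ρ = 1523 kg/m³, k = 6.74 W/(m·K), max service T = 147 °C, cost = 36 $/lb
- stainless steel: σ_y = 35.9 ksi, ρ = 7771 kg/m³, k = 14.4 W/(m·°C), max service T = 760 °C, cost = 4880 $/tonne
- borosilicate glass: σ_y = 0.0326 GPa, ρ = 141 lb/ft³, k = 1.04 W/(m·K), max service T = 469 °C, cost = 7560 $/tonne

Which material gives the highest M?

Screen on constraints: k ≥ 0.598 W/(m·K); max service T ≥ 130 °C; cost ≤ 43 $/kg. Survivors: stainless steel, borosilicate glass.
Convert each candidate to consistent units, then evaluate M:
  stainless steel: σ_y = 247.5 MPa, ρ = 7771 kg/m³
  borosilicate glass: σ_y = 32.60 MPa, ρ = 2259 kg/m³
  stainless steel: M = 5.07×10⁻³
  borosilicate glass: M = 4.52×10⁻³
The maximum is for stainless steel.

stainless steel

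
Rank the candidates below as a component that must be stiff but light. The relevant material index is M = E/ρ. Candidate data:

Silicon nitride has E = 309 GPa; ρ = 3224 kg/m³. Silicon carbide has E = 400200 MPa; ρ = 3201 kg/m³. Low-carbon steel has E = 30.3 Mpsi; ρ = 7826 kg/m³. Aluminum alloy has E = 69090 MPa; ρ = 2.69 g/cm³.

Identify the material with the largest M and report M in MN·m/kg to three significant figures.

silicon carbide, M = 125 MN·m/kg

After converting to SI:
  silicon nitride: E = 309.0 GPa, ρ = 3224 kg/m³
  silicon carbide: E = 400.2 GPa, ρ = 3201 kg/m³
  low-carbon steel: E = 208.9 GPa, ρ = 7826 kg/m³
  aluminum alloy: E = 69.09 GPa, ρ = 2690 kg/m³
  silicon carbide: M = 125 MN·m/kg
  silicon nitride: M = 95.8 MN·m/kg
  low-carbon steel: M = 26.7 MN·m/kg
  aluminum alloy: M = 25.7 MN·m/kg
Silicon carbide ranks first.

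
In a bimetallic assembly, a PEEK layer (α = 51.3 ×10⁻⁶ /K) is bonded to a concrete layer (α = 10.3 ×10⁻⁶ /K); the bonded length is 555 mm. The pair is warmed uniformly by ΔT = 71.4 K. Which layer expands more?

PEEK

α(PEEK) = 51.3×10⁻⁶/K vs α(concrete) = 10.3×10⁻⁶/K.
Higher α expands more for the same ΔT: PEEK.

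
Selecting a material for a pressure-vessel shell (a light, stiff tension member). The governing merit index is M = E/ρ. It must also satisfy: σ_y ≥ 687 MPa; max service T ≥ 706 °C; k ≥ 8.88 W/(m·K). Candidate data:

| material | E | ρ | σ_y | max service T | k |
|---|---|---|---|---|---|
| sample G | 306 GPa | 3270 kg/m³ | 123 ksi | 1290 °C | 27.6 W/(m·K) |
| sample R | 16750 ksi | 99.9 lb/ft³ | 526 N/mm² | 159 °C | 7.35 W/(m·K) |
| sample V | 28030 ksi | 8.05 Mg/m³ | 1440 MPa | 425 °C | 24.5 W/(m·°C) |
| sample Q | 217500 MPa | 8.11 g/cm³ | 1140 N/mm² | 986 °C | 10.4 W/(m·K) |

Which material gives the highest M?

sample G

Screen on constraints: σ_y ≥ 687 MPa; max service T ≥ 706 °C; k ≥ 8.88 W/(m·K). Survivors: sample G, sample Q.
After converting to SI:
  sample G: E = 306.0 GPa, ρ = 3270 kg/m³
  sample Q: E = 217.5 GPa, ρ = 8110 kg/m³
  sample G: M = 93.6 MN·m/kg
  sample Q: M = 26.8 MN·m/kg
The maximum is for sample G.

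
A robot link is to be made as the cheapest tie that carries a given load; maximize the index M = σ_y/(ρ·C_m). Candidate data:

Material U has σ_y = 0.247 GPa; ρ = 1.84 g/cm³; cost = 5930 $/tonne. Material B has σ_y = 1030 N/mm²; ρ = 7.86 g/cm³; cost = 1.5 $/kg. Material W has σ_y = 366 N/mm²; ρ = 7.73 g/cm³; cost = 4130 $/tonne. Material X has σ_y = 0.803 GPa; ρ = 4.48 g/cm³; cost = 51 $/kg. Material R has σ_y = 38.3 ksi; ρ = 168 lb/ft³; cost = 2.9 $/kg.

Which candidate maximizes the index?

material B

After converting to SI:
  material U: σ_y = 247.0 MPa, ρ = 1840 kg/m³, cost = 5.930 $/kg
  material B: σ_y = 1030 MPa, ρ = 7860 kg/m³, cost = 1.500 $/kg
  material W: σ_y = 366.0 MPa, ρ = 7730 kg/m³, cost = 4.130 $/kg
  material X: σ_y = 803.0 MPa, ρ = 4480 kg/m³, cost = 51.00 $/kg
  material R: σ_y = 264.1 MPa, ρ = 2691 kg/m³, cost = 2.900 $/kg
  material B: M = 87.4 kN·m per $
  material R: M = 33.8 kN·m per $
  material U: M = 22.6 kN·m per $
  material W: M = 11.5 kN·m per $
  material X: M = 3.51 kN·m per $
Material B has the largest M.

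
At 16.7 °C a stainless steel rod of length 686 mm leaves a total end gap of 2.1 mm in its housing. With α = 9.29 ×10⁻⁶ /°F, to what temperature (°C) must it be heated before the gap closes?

200 °C

α = 9.29×10⁻⁶/°F × 9/5 = 16.7×10⁻⁶/K.
α·L₀·ΔT = 2.1 mm ⇒ ΔT = 2.1 / (16.7×10⁻⁶ × 686.0) = 183.1 K.
T = 16.7 + 183.1 = 199.8 °C.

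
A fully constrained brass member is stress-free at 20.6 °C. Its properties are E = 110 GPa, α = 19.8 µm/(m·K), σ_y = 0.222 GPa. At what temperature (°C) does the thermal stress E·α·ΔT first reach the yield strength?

σ_y = 0.222 GPa = 222.0 MPa.
E·α·ΔT = 222.0 MPa ⇒ ΔT = 222.0 / (110.0×10³ × 19.8×10⁻⁶) = 101.9 K.
T = 20.6 + 101.9 = 122.5 °C.

123 °C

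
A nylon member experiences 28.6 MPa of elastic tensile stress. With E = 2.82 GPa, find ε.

0.0101

ε = σ/E = 28.6 / 2820 = 0.0101.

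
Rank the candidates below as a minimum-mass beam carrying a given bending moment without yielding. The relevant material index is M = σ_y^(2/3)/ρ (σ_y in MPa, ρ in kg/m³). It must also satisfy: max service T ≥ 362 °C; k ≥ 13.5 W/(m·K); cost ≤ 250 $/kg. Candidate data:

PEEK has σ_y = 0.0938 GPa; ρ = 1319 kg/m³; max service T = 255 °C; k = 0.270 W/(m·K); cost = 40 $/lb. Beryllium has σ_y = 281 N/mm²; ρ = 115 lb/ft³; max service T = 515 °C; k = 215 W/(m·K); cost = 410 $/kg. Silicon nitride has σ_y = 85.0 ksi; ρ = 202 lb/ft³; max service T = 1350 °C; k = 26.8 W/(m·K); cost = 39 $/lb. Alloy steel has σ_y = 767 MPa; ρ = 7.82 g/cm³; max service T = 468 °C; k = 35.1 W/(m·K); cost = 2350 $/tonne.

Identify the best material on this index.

silicon nitride

Screen on constraints: max service T ≥ 362 °C; k ≥ 13.5 W/(m·K); cost ≤ 250 $/kg. Survivors: silicon nitride, alloy steel.
Convert each candidate to consistent units, then evaluate M:
  silicon nitride: σ_y = 586.1 MPa, ρ = 3236 kg/m³
  alloy steel: σ_y = 767.0 MPa, ρ = 7820 kg/m³
  silicon nitride: M = 21.6×10⁻³
  alloy steel: M = 10.7×10⁻³
The maximum is for silicon nitride.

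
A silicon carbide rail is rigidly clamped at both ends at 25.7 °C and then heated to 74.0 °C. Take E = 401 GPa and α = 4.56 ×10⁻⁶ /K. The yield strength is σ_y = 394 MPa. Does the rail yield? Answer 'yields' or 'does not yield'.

ΔT = 48.30 K. Constrained thermal stress σ = E·α·ΔT = 401.0×10³ MPa × 4.56×10⁻⁶ × 48.30 = 88.3 MPa (compressive).
Compare to σ_y = 394 MPa: σ < σ_y, so it does not yield.

does not yield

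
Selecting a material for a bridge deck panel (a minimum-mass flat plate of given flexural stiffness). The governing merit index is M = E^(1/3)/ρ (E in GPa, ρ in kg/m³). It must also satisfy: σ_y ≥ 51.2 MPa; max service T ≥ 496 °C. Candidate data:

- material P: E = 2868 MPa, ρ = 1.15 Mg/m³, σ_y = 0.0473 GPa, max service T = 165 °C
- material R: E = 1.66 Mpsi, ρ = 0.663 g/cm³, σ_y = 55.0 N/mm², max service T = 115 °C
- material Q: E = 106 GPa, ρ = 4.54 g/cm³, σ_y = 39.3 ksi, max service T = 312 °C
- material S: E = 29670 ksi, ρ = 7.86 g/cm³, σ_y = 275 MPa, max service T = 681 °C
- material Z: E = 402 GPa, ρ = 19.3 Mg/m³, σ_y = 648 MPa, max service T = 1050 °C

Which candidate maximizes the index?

material S

Screen on constraints: σ_y ≥ 51.2 MPa; max service T ≥ 496 °C. Survivors: material S, material Z.
Normalizing units and computing the index:
  material S: E = 204.6 GPa, ρ = 7860 kg/m³
  material Z: E = 402.0 GPa, ρ = 19300 kg/m³
  material S: M = 0.750×10⁻³
  material Z: M = 0.382×10⁻³
Material S ranks first.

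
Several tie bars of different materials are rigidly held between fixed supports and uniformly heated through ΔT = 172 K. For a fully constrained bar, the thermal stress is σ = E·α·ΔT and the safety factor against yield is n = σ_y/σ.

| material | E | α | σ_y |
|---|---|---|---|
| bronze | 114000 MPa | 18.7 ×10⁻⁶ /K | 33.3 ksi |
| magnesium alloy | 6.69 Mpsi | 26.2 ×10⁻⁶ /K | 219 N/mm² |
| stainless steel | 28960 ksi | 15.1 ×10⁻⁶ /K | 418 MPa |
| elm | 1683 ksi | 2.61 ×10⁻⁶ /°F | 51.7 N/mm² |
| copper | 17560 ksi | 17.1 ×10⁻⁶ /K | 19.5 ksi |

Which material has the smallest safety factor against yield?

With everything in SI (GPa, ×10⁻⁶/K, MPa):
  bronze: E = 114.0, α = 18.7, σ_y = 229.6 → σ = 367 MPa, n = 0.626
  magnesium alloy: E = 46.13, α = 26.2, σ_y = 219.0 → σ = 208 MPa, n = 1.05
  stainless steel: E = 199.7, α = 15.1, σ_y = 418.0 → σ = 519 MPa, n = 0.806
  elm: E = 11.60, α = 4.70, σ_y = 51.70 → σ = 9.38 MPa, n = 5.51
  copper: E = 121.1, α = 17.1, σ_y = 134.4 → σ = 356 MPa, n = 0.378
The minimum is copper at n = 0.378.

copper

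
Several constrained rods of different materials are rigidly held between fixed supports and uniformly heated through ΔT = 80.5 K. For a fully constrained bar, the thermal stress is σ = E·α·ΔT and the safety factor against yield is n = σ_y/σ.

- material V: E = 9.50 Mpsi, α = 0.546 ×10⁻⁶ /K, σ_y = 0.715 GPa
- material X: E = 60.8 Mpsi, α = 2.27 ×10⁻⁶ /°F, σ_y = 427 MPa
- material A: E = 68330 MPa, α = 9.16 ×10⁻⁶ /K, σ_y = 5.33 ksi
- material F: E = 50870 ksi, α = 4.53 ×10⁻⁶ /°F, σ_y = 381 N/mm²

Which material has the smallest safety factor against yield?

With everything in SI (GPa, ×10⁻⁶/K, MPa):
  material V: E = 65.50, α = 0.546, σ_y = 715.0 → σ = 2.88 MPa, n = 248
  material X: E = 419.2, α = 4.09, σ_y = 427.0 → σ = 138 MPa, n = 3.10
  material A: E = 68.33, α = 9.16, σ_y = 36.75 → σ = 50.4 MPa, n = 0.729
  material F: E = 350.7, α = 8.15, σ_y = 381.0 → σ = 230 MPa, n = 1.65
Smallest n: material A with n = 0.729.

material A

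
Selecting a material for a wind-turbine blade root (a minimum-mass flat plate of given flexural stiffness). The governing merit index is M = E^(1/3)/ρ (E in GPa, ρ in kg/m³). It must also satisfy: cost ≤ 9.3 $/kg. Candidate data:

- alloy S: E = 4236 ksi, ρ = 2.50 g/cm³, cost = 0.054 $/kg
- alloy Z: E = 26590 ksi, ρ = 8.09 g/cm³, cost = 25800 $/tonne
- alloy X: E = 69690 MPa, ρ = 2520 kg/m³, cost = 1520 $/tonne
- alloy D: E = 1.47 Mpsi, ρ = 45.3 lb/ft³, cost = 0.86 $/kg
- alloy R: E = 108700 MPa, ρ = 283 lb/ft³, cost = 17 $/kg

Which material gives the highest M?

Screen on constraints: cost ≤ 9.3 $/kg. Survivors: alloy S, alloy X, alloy D.
In SI units:
  alloy S: E = 29.21 GPa, ρ = 2500 kg/m³
  alloy X: E = 69.69 GPa, ρ = 2520 kg/m³
  alloy D: E = 10.14 GPa, ρ = 725.6 kg/m³
  alloy D: M = 2.98×10⁻³
  alloy X: M = 1.63×10⁻³
  alloy S: M = 1.23×10⁻³
The maximum is for alloy D.

alloy D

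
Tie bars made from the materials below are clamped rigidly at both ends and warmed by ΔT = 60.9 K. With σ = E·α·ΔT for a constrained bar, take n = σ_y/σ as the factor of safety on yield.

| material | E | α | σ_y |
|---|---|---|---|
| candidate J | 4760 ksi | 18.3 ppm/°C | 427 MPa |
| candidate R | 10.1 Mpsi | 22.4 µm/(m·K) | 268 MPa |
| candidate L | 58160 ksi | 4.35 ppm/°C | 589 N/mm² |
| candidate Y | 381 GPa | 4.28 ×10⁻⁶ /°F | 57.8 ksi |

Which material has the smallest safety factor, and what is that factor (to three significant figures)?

candidate Y, n = 2.23

Per material, after unit conversion:
  candidate J: E = 32.82, α = 18.3, σ_y = 427.0 → σ = 36.6 MPa, n = 11.7
  candidate R: E = 69.64, α = 22.4, σ_y = 268.0 → σ = 95.0 MPa, n = 2.82
  candidate L: E = 401.0, α = 4.35, σ_y = 589.0 → σ = 106 MPa, n = 5.54
  candidate Y: E = 381.0, α = 7.70, σ_y = 398.5 → σ = 179 MPa, n = 2.23
Candidate Y has the lowest safety factor, n = 2.23.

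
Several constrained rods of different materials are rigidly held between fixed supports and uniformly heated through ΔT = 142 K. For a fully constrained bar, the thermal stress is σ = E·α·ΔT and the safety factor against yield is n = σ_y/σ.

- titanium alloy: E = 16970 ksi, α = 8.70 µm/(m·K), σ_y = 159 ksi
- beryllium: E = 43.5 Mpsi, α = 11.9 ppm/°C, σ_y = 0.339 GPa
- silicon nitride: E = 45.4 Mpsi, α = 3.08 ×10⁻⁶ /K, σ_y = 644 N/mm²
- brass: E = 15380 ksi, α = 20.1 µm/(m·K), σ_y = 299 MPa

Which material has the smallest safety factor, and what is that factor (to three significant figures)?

Converting E to GPa, α to ×10⁻⁶/K, σ_y to MPa, then σ and n for each:
  titanium alloy: E = 117.0, α = 8.70, σ_y = 1096 → σ = 145 MPa, n = 7.58
  beryllium: E = 299.9, α = 11.9, σ_y = 339.0 → σ = 507 MPa, n = 0.669
  silicon nitride: E = 313.0, α = 3.08, σ_y = 644.0 → σ = 137 MPa, n = 4.70
  brass: E = 106.0, α = 20.1, σ_y = 299.0 → σ = 303 MPa, n = 0.988
The minimum is beryllium at n = 0.669.

beryllium, n = 0.669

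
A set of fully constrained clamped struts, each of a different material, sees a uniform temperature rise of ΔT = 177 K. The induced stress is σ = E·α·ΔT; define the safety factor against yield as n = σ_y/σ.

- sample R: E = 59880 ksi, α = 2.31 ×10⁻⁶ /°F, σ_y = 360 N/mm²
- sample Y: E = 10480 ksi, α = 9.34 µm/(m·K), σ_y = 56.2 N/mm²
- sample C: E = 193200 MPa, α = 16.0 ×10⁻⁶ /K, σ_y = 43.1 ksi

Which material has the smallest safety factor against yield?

Converting E to GPa, α to ×10⁻⁶/K, σ_y to MPa, then σ and n for each:
  sample R: E = 412.9, α = 4.16, σ_y = 360.0 → σ = 304 MPa, n = 1.18
  sample Y: E = 72.26, α = 9.34, σ_y = 56.20 → σ = 119 MPa, n = 0.470
  sample C: E = 193.2, α = 16.0, σ_y = 297.2 → σ = 547 MPa, n = 0.543
The minimum is sample Y at n = 0.470.

sample Y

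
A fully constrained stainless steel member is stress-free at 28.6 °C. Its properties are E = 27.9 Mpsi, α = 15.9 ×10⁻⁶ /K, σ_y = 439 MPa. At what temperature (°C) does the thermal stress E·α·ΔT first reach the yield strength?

172 °C

E = 27.9 Mpsi = 192.4 GPa.
E·α·ΔT = 439.0 MPa ⇒ ΔT = 439.0 / (192.4×10³ × 15.9×10⁻⁶) = 143.5 K.
T = 28.6 + 143.5 = 172.1 °C.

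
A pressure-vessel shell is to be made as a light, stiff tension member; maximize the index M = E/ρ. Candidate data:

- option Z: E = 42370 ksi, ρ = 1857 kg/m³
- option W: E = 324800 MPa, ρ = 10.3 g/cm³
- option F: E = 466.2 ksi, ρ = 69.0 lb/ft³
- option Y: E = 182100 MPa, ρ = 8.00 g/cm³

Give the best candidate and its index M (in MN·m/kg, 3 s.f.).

option Z, M = 157 MN·m/kg

In SI units:
  option Z: E = 292.1 GPa, ρ = 1857 kg/m³
  option W: E = 324.8 GPa, ρ = 10300 kg/m³
  option F: E = 3.214 GPa, ρ = 1105 kg/m³
  option Y: E = 182.1 GPa, ρ = 8000 kg/m³
  option Z: M = 157 MN·m/kg
  option W: M = 31.5 MN·m/kg
  option Y: M = 22.8 MN·m/kg
  option F: M = 2.91 MN·m/kg
Option Z has the largest M.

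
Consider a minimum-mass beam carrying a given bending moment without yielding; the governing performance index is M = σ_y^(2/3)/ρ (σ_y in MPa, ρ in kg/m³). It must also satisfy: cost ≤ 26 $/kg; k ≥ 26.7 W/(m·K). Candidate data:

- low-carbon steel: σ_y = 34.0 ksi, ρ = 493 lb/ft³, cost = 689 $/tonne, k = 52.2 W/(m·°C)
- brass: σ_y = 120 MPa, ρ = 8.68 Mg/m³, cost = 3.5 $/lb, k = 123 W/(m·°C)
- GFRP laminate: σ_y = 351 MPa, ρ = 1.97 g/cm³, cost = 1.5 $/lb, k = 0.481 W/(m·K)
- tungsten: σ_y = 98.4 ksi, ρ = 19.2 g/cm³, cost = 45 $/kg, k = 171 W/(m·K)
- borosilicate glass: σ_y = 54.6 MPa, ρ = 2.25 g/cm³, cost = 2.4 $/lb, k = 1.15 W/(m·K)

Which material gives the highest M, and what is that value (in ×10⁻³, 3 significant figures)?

Screen on constraints: cost ≤ 26 $/kg; k ≥ 26.7 W/(m·K). Survivors: low-carbon steel, brass.
In SI units:
  low-carbon steel: σ_y = 234.4 MPa, ρ = 7897 kg/m³
  brass: σ_y = 120.0 MPa, ρ = 8680 kg/m³
  low-carbon steel: M = 4.81×10⁻³
  brass: M = 2.80×10⁻³
Highest index: low-carbon steel.

low-carbon steel, M = 4.81×10⁻³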